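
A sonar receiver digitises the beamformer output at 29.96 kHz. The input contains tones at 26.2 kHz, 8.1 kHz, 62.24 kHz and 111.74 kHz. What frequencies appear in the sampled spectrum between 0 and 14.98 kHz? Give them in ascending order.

2.32 kHz, 3.76 kHz, 8.1 kHz

fs/2 = 14.98 kHz.
26.2 kHz > fs/2 = 14.98 kHz, folds to fs − 26.2 kHz = 3.76 kHz.
8.1 kHz ≤ fs/2 = 14.98 kHz, passes unchanged.
62.24 kHz mod fs = 2.32 kHz.
2.32 kHz ≤ fs/2 = 14.98 kHz, appears at 2.32 kHz.
111.74 kHz mod fs = 21.86 kHz.
21.86 kHz > fs/2 = 14.98 kHz, folds to fs − 21.86 kHz = 8.1 kHz.
Distinct values: {2.32 kHz, 3.76 kHz, 8.1 kHz}.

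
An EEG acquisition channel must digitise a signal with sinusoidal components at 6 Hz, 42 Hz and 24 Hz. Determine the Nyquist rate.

84 Hz

Highest-frequency component: 42 Hz.
Nyquist rate = 2 × 42 Hz = 84 Hz.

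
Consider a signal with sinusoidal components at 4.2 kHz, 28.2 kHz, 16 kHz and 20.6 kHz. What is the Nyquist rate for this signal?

Highest-frequency component: 28.2 kHz.
Nyquist rate = 2 × 28.2 kHz = 56.4 kHz.

56.4 kHz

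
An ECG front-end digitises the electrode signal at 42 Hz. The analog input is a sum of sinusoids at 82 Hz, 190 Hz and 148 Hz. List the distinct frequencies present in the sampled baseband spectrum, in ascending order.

fs/2 = 21 Hz.
82 Hz mod fs = 40 Hz.
40 Hz > fs/2 = 21 Hz, folds to fs − 40 Hz = 2 Hz.
190 Hz mod fs = 22 Hz.
22 Hz > fs/2 = 21 Hz, folds to fs − 22 Hz = 20 Hz.
148 Hz mod fs = 22 Hz.
22 Hz > fs/2 = 21 Hz, folds to fs − 22 Hz = 20 Hz.
Distinct values: {2 Hz, 20 Hz}.

2 Hz, 20 Hz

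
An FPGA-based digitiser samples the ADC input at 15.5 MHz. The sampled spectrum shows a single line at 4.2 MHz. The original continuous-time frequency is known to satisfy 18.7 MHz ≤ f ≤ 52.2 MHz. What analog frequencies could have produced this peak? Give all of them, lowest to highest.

Frequencies that alias to 4.2 MHz are k·fs ± 4.2 MHz for integer k ≥ 0.
k=0: 4.2 MHz.
k=1: 11.3 MHz, 19.7 MHz.
k=2: 26.8 MHz, 35.2 MHz.
k=3: 42.3 MHz, 50.7 MHz.
k=4: 57.8 MHz, 66.2 MHz.
Within [18.7 MHz, 52.2 MHz]: 19.7 MHz, 26.8 MHz, 35.2 MHz, 42.3 MHz, 50.7 MHz.

19.7 MHz, 26.8 MHz, 35.2 MHz, 42.3 MHz, 50.7 MHz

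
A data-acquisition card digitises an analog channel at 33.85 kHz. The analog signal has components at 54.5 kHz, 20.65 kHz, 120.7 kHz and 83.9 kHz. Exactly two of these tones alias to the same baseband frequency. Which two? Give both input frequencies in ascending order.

fs/2 = 16.925 kHz.
54.5 kHz mod fs = 20.65 kHz.
20.65 kHz > fs/2 = 16.925 kHz, folds to fs − 20.65 kHz = 13.2 kHz.
20.65 kHz > fs/2 = 16.925 kHz, folds to fs − 20.65 kHz = 13.2 kHz.
120.7 kHz mod fs = 19.15 kHz.
19.15 kHz > fs/2 = 16.925 kHz, folds to fs − 19.15 kHz = 14.7 kHz.
83.9 kHz mod fs = 16.2 kHz.
16.2 kHz ≤ fs/2 = 16.925 kHz, appears at 16.2 kHz.
20.65 kHz and 54.5 kHz both map to 13.2 kHz.

20.65 kHz, 54.5 kHz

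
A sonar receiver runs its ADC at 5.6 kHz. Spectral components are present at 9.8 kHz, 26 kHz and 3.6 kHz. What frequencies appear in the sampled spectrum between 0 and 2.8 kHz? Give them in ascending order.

fs/2 = 2.8 kHz.
9.8 kHz mod fs = 4.2 kHz.
4.2 kHz > fs/2 = 2.8 kHz, folds to fs − 4.2 kHz = 1.4 kHz.
26 kHz mod fs = 3.6 kHz.
3.6 kHz > fs/2 = 2.8 kHz, folds to fs − 3.6 kHz = 2 kHz.
3.6 kHz > fs/2 = 2.8 kHz, folds to fs − 3.6 kHz = 2 kHz.
Distinct values: {1.4 kHz, 2 kHz}.

1.4 kHz, 2 kHz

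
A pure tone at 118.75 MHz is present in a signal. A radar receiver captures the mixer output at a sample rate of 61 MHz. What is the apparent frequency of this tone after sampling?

118.75 MHz mod fs = 57.75 MHz.
57.75 MHz > fs/2 = 30.5 MHz, folds to fs − 57.75 MHz = 3.25 MHz.

3.25 MHz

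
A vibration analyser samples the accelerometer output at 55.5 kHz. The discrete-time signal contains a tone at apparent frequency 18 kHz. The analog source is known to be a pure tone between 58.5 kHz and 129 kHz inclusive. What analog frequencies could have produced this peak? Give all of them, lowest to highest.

73.5 kHz, 93 kHz, 129 kHz

Frequencies that alias to 18 kHz are k·fs ± 18 kHz for integer k ≥ 0.
k=0: 18 kHz.
k=1: 37.5 kHz, 73.5 kHz.
k=2: 93 kHz, 129 kHz.
k=3: 148.5 kHz, 184.5 kHz.
Within [58.5 kHz, 129 kHz]: 73.5 kHz, 93 kHz, 129 kHz.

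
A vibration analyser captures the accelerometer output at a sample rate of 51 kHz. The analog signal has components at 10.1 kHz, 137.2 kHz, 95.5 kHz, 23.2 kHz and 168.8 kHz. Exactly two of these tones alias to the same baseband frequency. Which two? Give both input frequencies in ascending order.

137.2 kHz, 168.8 kHz

fs/2 = 25.5 kHz.
10.1 kHz ≤ fs/2 = 25.5 kHz, passes unchanged.
137.2 kHz mod fs = 35.2 kHz.
35.2 kHz > fs/2 = 25.5 kHz, folds to fs − 35.2 kHz = 15.8 kHz.
95.5 kHz mod fs = 44.5 kHz.
44.5 kHz > fs/2 = 25.5 kHz, folds to fs − 44.5 kHz = 6.5 kHz.
23.2 kHz ≤ fs/2 = 25.5 kHz, passes unchanged.
168.8 kHz mod fs = 15.8 kHz.
15.8 kHz ≤ fs/2 = 25.5 kHz, appears at 15.8 kHz.
137.2 kHz and 168.8 kHz both map to 15.8 kHz.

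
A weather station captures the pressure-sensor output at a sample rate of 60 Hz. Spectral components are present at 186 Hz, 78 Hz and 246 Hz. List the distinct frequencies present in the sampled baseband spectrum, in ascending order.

6 Hz, 18 Hz

fs/2 = 30 Hz.
186 Hz mod fs = 6 Hz.
6 Hz ≤ fs/2 = 30 Hz, appears at 6 Hz.
78 Hz mod fs = 18 Hz.
18 Hz ≤ fs/2 = 30 Hz, appears at 18 Hz.
246 Hz mod fs = 6 Hz.
6 Hz ≤ fs/2 = 30 Hz, appears at 6 Hz.
Distinct values: {6 Hz, 18 Hz}.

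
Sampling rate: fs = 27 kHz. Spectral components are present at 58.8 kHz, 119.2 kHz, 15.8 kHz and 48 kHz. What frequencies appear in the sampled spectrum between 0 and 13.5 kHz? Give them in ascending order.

4.8 kHz, 6 kHz, 11.2 kHz

fs/2 = 13.5 kHz.
58.8 kHz mod fs = 4.8 kHz.
4.8 kHz ≤ fs/2 = 13.5 kHz, appears at 4.8 kHz.
119.2 kHz mod fs = 11.2 kHz.
11.2 kHz ≤ fs/2 = 13.5 kHz, appears at 11.2 kHz.
15.8 kHz > fs/2 = 13.5 kHz, folds to fs − 15.8 kHz = 11.2 kHz.
48 kHz mod fs = 21 kHz.
21 kHz > fs/2 = 13.5 kHz, folds to fs − 21 kHz = 6 kHz.
Distinct values: {4.8 kHz, 6 kHz, 11.2 kHz}.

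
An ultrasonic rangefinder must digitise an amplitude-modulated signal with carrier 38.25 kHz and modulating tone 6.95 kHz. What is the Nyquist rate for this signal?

AM sidebands sit at fc ± fm = 31.3 kHz and 45.2 kHz.
Highest-frequency component: 45.2 kHz.
Nyquist rate = 2 × 45.2 kHz = 90.4 kHz.

90.4 kHz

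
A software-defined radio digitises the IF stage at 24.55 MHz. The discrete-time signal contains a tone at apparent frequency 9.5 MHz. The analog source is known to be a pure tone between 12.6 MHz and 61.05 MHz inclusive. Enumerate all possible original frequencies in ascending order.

15.05 MHz, 34.05 MHz, 39.6 MHz, 58.6 MHz

Frequencies that alias to 9.5 MHz are k·fs ± 9.5 MHz for integer k ≥ 0.
k=0: 9.5 MHz.
k=1: 15.05 MHz, 34.05 MHz.
k=2: 39.6 MHz, 58.6 MHz.
k=3: 64.15 MHz, 83.15 MHz.
Within [12.6 MHz, 61.05 MHz]: 15.05 MHz, 34.05 MHz, 39.6 MHz, 58.6 MHz.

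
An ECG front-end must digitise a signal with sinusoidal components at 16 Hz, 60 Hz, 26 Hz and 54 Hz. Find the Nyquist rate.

120 Hz

Highest-frequency component: 60 Hz.
Nyquist rate = 2 × 60 Hz = 120 Hz.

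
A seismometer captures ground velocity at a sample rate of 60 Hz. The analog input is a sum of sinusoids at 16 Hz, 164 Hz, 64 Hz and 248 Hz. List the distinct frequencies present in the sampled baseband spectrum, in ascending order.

4 Hz, 8 Hz, 16 Hz

fs/2 = 30 Hz.
16 Hz ≤ fs/2 = 30 Hz, passes unchanged.
164 Hz mod fs = 44 Hz.
44 Hz > fs/2 = 30 Hz, folds to fs − 44 Hz = 16 Hz.
64 Hz mod fs = 4 Hz.
4 Hz ≤ fs/2 = 30 Hz, appears at 4 Hz.
248 Hz mod fs = 8 Hz.
8 Hz ≤ fs/2 = 30 Hz, appears at 8 Hz.
Distinct values: {4 Hz, 8 Hz, 16 Hz}.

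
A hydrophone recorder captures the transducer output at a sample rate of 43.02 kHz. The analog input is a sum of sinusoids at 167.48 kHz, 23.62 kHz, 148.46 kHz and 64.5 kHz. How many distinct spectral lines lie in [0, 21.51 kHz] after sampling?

fs/2 = 21.51 kHz.
167.48 kHz mod fs = 38.42 kHz.
38.42 kHz > fs/2 = 21.51 kHz, folds to fs − 38.42 kHz = 4.6 kHz.
23.62 kHz > fs/2 = 21.51 kHz, folds to fs − 23.62 kHz = 19.4 kHz.
148.46 kHz mod fs = 19.4 kHz.
19.4 kHz ≤ fs/2 = 21.51 kHz, appears at 19.4 kHz.
64.5 kHz mod fs = 21.48 kHz.
21.48 kHz ≤ fs/2 = 21.51 kHz, appears at 21.48 kHz.
Distinct values: {4.6 kHz, 19.4 kHz, 21.48 kHz} → 3.

3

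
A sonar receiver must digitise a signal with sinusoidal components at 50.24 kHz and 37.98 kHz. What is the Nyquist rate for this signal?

100.48 kHz

Highest-frequency component: 50.24 kHz.
Nyquist rate = 2 × 50.24 kHz = 100.48 kHz.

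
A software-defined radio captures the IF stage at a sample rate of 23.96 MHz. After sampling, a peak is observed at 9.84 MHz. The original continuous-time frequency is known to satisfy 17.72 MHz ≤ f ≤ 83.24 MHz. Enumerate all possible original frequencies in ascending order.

33.8 MHz, 38.08 MHz, 57.76 MHz, 62.04 MHz, 81.72 MHz

Frequencies that alias to 9.84 MHz are k·fs ± 9.84 MHz for integer k ≥ 0.
k=0: 9.84 MHz.
k=1: 14.12 MHz, 33.8 MHz.
k=2: 38.08 MHz, 57.76 MHz.
k=3: 62.04 MHz, 81.72 MHz.
k=4: 86 MHz, 105.68 MHz.
Within [17.72 MHz, 83.24 MHz]: 33.8 MHz, 38.08 MHz, 57.76 MHz, 62.04 MHz, 81.72 MHz.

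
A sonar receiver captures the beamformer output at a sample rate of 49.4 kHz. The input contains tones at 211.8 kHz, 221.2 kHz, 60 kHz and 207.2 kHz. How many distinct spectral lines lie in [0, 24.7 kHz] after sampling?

fs/2 = 24.7 kHz.
211.8 kHz mod fs = 14.2 kHz.
14.2 kHz ≤ fs/2 = 24.7 kHz, appears at 14.2 kHz.
221.2 kHz mod fs = 23.6 kHz.
23.6 kHz ≤ fs/2 = 24.7 kHz, appears at 23.6 kHz.
60 kHz mod fs = 10.6 kHz.
10.6 kHz ≤ fs/2 = 24.7 kHz, appears at 10.6 kHz.
207.2 kHz mod fs = 9.6 kHz.
9.6 kHz ≤ fs/2 = 24.7 kHz, appears at 9.6 kHz.
Distinct values: {9.6 kHz, 10.6 kHz, 14.2 kHz, 23.6 kHz} → 4.

4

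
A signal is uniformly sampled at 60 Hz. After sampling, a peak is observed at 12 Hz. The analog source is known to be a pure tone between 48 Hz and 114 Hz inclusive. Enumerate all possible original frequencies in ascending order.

48 Hz, 72 Hz, 108 Hz

Frequencies that alias to 12 Hz are k·fs ± 12 Hz for integer k ≥ 0.
k=0: 12 Hz.
k=1: 48 Hz, 72 Hz.
k=2: 108 Hz, 132 Hz.
k=3: 168 Hz, 192 Hz.
Within [48 Hz, 114 Hz]: 48 Hz, 72 Hz, 108 Hz.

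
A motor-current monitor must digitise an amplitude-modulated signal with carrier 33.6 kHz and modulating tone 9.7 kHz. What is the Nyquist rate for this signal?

86.6 kHz

AM sidebands sit at fc ± fm = 23.9 kHz and 43.3 kHz.
Highest-frequency component: 43.3 kHz.
Nyquist rate = 2 × 43.3 kHz = 86.6 kHz.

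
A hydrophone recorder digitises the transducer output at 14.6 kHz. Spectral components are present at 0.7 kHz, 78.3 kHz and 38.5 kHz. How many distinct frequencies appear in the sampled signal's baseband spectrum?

2

fs/2 = 7.3 kHz.
0.7 kHz ≤ fs/2 = 7.3 kHz, passes unchanged.
78.3 kHz mod fs = 5.3 kHz.
5.3 kHz ≤ fs/2 = 7.3 kHz, appears at 5.3 kHz.
38.5 kHz mod fs = 9.3 kHz.
9.3 kHz > fs/2 = 7.3 kHz, folds to fs − 9.3 kHz = 5.3 kHz.
Distinct values: {0.7 kHz, 5.3 kHz} → 2.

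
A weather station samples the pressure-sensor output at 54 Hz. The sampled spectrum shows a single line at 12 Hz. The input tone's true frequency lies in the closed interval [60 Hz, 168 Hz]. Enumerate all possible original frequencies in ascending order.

Frequencies that alias to 12 Hz are k·fs ± 12 Hz for integer k ≥ 0.
k=0: 12 Hz.
k=1: 42 Hz, 66 Hz.
k=2: 96 Hz, 120 Hz.
k=3: 150 Hz, 174 Hz.
k=4: 204 Hz, 228 Hz.
Within [60 Hz, 168 Hz]: 66 Hz, 96 Hz, 120 Hz, 150 Hz.

66 Hz, 96 Hz, 120 Hz, 150 Hz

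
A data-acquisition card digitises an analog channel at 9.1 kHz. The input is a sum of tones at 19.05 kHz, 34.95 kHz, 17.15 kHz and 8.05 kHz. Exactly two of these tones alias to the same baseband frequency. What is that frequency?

1.05 kHz

fs/2 = 4.55 kHz.
19.05 kHz mod fs = 0.85 kHz.
0.85 kHz ≤ fs/2 = 4.55 kHz, appears at 0.85 kHz.
34.95 kHz mod fs = 7.65 kHz.
7.65 kHz > fs/2 = 4.55 kHz, folds to fs − 7.65 kHz = 1.45 kHz.
17.15 kHz mod fs = 8.05 kHz.
8.05 kHz > fs/2 = 4.55 kHz, folds to fs − 8.05 kHz = 1.05 kHz.
8.05 kHz > fs/2 = 4.55 kHz, folds to fs − 8.05 kHz = 1.05 kHz.
8.05 kHz and 17.15 kHz both map to 1.05 kHz.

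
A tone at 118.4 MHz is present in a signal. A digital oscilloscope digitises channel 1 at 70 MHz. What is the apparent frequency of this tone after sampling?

118.4 MHz mod fs = 48.4 MHz.
48.4 MHz > fs/2 = 35 MHz, folds to fs − 48.4 MHz = 21.6 MHz.

21.6 MHz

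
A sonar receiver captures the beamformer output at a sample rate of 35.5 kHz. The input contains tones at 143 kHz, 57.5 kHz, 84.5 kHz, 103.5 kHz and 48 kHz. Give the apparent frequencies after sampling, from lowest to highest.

1 kHz, 3 kHz, 12.5 kHz, 13.5 kHz

fs/2 = 17.75 kHz.
143 kHz mod fs = 1 kHz.
1 kHz ≤ fs/2 = 17.75 kHz, appears at 1 kHz.
57.5 kHz mod fs = 22 kHz.
22 kHz > fs/2 = 17.75 kHz, folds to fs − 22 kHz = 13.5 kHz.
84.5 kHz mod fs = 13.5 kHz.
13.5 kHz ≤ fs/2 = 17.75 kHz, appears at 13.5 kHz.
103.5 kHz mod fs = 32.5 kHz.
32.5 kHz > fs/2 = 17.75 kHz, folds to fs − 32.5 kHz = 3 kHz.
48 kHz mod fs = 12.5 kHz.
12.5 kHz ≤ fs/2 = 17.75 kHz, appears at 12.5 kHz.
Distinct values: {1 kHz, 3 kHz, 12.5 kHz, 13.5 kHz}.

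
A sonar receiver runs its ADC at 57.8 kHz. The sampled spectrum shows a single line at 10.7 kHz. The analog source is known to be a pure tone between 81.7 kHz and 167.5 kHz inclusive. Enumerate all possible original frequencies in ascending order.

Frequencies that alias to 10.7 kHz are k·fs ± 10.7 kHz for integer k ≥ 0.
k=0: 10.7 kHz.
k=1: 47.1 kHz, 68.5 kHz.
k=2: 104.9 kHz, 126.3 kHz.
k=3: 162.7 kHz, 184.1 kHz.
k=4: 220.5 kHz, 241.9 kHz.
Within [81.7 kHz, 167.5 kHz]: 104.9 kHz, 126.3 kHz, 162.7 kHz.

104.9 kHz, 126.3 kHz, 162.7 kHz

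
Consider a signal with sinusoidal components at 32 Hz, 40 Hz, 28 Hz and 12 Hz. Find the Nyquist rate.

Highest-frequency component: 40 Hz.
Nyquist rate = 2 × 40 Hz = 80 Hz.

80 Hz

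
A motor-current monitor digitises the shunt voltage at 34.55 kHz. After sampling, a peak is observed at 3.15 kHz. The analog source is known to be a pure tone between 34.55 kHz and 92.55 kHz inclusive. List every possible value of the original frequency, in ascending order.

Frequencies that alias to 3.15 kHz are k·fs ± 3.15 kHz for integer k ≥ 0.
k=0: 3.15 kHz.
k=1: 31.4 kHz, 37.7 kHz.
k=2: 65.95 kHz, 72.25 kHz.
k=3: 100.5 kHz, 106.8 kHz.
Within [34.55 kHz, 92.55 kHz]: 37.7 kHz, 65.95 kHz, 72.25 kHz.

37.7 kHz, 65.95 kHz, 72.25 kHz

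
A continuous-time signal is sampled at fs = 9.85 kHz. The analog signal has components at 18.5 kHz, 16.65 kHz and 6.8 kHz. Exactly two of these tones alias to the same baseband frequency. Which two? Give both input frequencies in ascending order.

6.8 kHz, 16.65 kHz

fs/2 = 4.925 kHz.
18.5 kHz mod fs = 8.65 kHz.
8.65 kHz > fs/2 = 4.925 kHz, folds to fs − 8.65 kHz = 1.2 kHz.
16.65 kHz mod fs = 6.8 kHz.
6.8 kHz > fs/2 = 4.925 kHz, folds to fs − 6.8 kHz = 3.05 kHz.
6.8 kHz > fs/2 = 4.925 kHz, folds to fs − 6.8 kHz = 3.05 kHz.
6.8 kHz and 16.65 kHz both map to 3.05 kHz.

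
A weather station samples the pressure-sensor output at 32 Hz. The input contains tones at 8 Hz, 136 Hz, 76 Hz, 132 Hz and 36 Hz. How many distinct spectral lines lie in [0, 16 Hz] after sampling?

fs/2 = 16 Hz.
8 Hz ≤ fs/2 = 16 Hz, passes unchanged.
136 Hz mod fs = 8 Hz.
8 Hz ≤ fs/2 = 16 Hz, appears at 8 Hz.
76 Hz mod fs = 12 Hz.
12 Hz ≤ fs/2 = 16 Hz, appears at 12 Hz.
132 Hz mod fs = 4 Hz.
4 Hz ≤ fs/2 = 16 Hz, appears at 4 Hz.
36 Hz mod fs = 4 Hz.
4 Hz ≤ fs/2 = 16 Hz, appears at 4 Hz.
Distinct values: {4 Hz, 8 Hz, 12 Hz} → 3.

3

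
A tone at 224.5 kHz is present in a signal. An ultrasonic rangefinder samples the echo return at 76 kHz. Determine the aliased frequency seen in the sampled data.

224.5 kHz mod fs = 72.5 kHz.
72.5 kHz > fs/2 = 38 kHz, folds to fs − 72.5 kHz = 3.5 kHz.

3.5 kHz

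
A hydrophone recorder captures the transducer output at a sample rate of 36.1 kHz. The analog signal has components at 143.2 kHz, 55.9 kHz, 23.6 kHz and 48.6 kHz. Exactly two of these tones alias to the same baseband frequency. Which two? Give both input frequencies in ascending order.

23.6 kHz, 48.6 kHz

fs/2 = 18.05 kHz.
143.2 kHz mod fs = 34.9 kHz.
34.9 kHz > fs/2 = 18.05 kHz, folds to fs − 34.9 kHz = 1.2 kHz.
55.9 kHz mod fs = 19.8 kHz.
19.8 kHz > fs/2 = 18.05 kHz, folds to fs − 19.8 kHz = 16.3 kHz.
23.6 kHz > fs/2 = 18.05 kHz, folds to fs − 23.6 kHz = 12.5 kHz.
48.6 kHz mod fs = 12.5 kHz.
12.5 kHz ≤ fs/2 = 18.05 kHz, appears at 12.5 kHz.
23.6 kHz and 48.6 kHz both map to 12.5 kHz.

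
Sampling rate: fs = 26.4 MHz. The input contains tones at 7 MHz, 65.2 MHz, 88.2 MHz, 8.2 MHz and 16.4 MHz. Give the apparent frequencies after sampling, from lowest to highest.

fs/2 = 13.2 MHz.
7 MHz ≤ fs/2 = 13.2 MHz, passes unchanged.
65.2 MHz mod fs = 12.4 MHz.
12.4 MHz ≤ fs/2 = 13.2 MHz, appears at 12.4 MHz.
88.2 MHz mod fs = 9 MHz.
9 MHz ≤ fs/2 = 13.2 MHz, appears at 9 MHz.
8.2 MHz ≤ fs/2 = 13.2 MHz, passes unchanged.
16.4 MHz > fs/2 = 13.2 MHz, folds to fs − 16.4 MHz = 10 MHz.
Distinct values: {7 MHz, 8.2 MHz, 9 MHz, 10 MHz, 12.4 MHz}.

7 MHz, 8.2 MHz, 9 MHz, 10 MHz, 12.4 MHz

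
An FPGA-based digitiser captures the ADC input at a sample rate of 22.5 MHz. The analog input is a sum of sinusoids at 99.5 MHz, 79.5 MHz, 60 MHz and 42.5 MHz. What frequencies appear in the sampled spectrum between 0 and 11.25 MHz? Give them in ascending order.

fs/2 = 11.25 MHz.
99.5 MHz mod fs = 9.5 MHz.
9.5 MHz ≤ fs/2 = 11.25 MHz, appears at 9.5 MHz.
79.5 MHz mod fs = 12 MHz.
12 MHz > fs/2 = 11.25 MHz, folds to fs − 12 MHz = 10.5 MHz.
60 MHz mod fs = 15 MHz.
15 MHz > fs/2 = 11.25 MHz, folds to fs − 15 MHz = 7.5 MHz.
42.5 MHz mod fs = 20 MHz.
20 MHz > fs/2 = 11.25 MHz, folds to fs − 20 MHz = 2.5 MHz.
Distinct values: {2.5 MHz, 7.5 MHz, 9.5 MHz, 10.5 MHz}.

2.5 MHz, 7.5 MHz, 9.5 MHz, 10.5 MHz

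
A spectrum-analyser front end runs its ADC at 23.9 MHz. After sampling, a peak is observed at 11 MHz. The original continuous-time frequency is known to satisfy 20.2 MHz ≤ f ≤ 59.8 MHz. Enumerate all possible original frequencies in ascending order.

34.9 MHz, 36.8 MHz, 58.8 MHz

Frequencies that alias to 11 MHz are k·fs ± 11 MHz for integer k ≥ 0.
k=0: 11 MHz.
k=1: 12.9 MHz, 34.9 MHz.
k=2: 36.8 MHz, 58.8 MHz.
k=3: 60.7 MHz, 82.7 MHz.
Within [20.2 MHz, 59.8 MHz]: 34.9 MHz, 36.8 MHz, 58.8 MHz.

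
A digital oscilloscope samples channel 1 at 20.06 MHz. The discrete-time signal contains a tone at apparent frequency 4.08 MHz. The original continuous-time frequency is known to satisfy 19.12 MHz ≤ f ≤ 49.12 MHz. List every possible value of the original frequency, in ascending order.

Frequencies that alias to 4.08 MHz are k·fs ± 4.08 MHz for integer k ≥ 0.
k=0: 4.08 MHz.
k=1: 15.98 MHz, 24.14 MHz.
k=2: 36.04 MHz, 44.2 MHz.
k=3: 56.1 MHz, 64.26 MHz.
Within [19.12 MHz, 49.12 MHz]: 24.14 MHz, 36.04 MHz, 44.2 MHz.

24.14 MHz, 36.04 MHz, 44.2 MHz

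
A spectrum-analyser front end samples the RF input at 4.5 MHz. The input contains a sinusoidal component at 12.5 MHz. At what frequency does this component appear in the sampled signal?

1 MHz

12.5 MHz mod fs = 3.5 MHz.
3.5 MHz > fs/2 = 2.25 MHz, folds to fs − 3.5 MHz = 1 MHz.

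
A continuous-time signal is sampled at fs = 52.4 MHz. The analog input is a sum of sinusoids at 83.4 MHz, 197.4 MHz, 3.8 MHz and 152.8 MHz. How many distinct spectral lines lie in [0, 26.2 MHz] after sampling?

fs/2 = 26.2 MHz.
83.4 MHz mod fs = 31 MHz.
31 MHz > fs/2 = 26.2 MHz, folds to fs − 31 MHz = 21.4 MHz.
197.4 MHz mod fs = 40.2 MHz.
40.2 MHz > fs/2 = 26.2 MHz, folds to fs − 40.2 MHz = 12.2 MHz.
3.8 MHz ≤ fs/2 = 26.2 MHz, passes unchanged.
152.8 MHz mod fs = 48 MHz.
48 MHz > fs/2 = 26.2 MHz, folds to fs − 48 MHz = 4.4 MHz.
Distinct values: {3.8 MHz, 4.4 MHz, 12.2 MHz, 21.4 MHz} → 4.

4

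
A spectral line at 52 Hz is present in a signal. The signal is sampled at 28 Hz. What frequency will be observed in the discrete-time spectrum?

4 Hz

52 Hz mod fs = 24 Hz.
24 Hz > fs/2 = 14 Hz, folds to fs − 24 Hz = 4 Hz.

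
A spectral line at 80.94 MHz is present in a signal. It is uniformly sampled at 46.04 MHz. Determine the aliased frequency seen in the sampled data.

80.94 MHz mod fs = 34.9 MHz.
34.9 MHz > fs/2 = 23.02 MHz, folds to fs − 34.9 MHz = 11.14 MHz.

11.14 MHz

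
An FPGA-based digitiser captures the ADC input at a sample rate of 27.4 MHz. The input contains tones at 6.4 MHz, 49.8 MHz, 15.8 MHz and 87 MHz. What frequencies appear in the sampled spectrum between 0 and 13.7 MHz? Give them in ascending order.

4.8 MHz, 5 MHz, 6.4 MHz, 11.6 MHz

fs/2 = 13.7 MHz.
6.4 MHz ≤ fs/2 = 13.7 MHz, passes unchanged.
49.8 MHz mod fs = 22.4 MHz.
22.4 MHz > fs/2 = 13.7 MHz, folds to fs − 22.4 MHz = 5 MHz.
15.8 MHz > fs/2 = 13.7 MHz, folds to fs − 15.8 MHz = 11.6 MHz.
87 MHz mod fs = 4.8 MHz.
4.8 MHz ≤ fs/2 = 13.7 MHz, appears at 4.8 MHz.
Distinct values: {4.8 MHz, 5 MHz, 6.4 MHz, 11.6 MHz}.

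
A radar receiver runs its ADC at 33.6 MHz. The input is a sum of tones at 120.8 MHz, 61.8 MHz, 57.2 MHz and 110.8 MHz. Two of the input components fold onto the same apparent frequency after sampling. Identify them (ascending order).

57.2 MHz, 110.8 MHz

fs/2 = 16.8 MHz.
120.8 MHz mod fs = 20 MHz.
20 MHz > fs/2 = 16.8 MHz, folds to fs − 20 MHz = 13.6 MHz.
61.8 MHz mod fs = 28.2 MHz.
28.2 MHz > fs/2 = 16.8 MHz, folds to fs − 28.2 MHz = 5.4 MHz.
57.2 MHz mod fs = 23.6 MHz.
23.6 MHz > fs/2 = 16.8 MHz, folds to fs − 23.6 MHz = 10 MHz.
110.8 MHz mod fs = 10 MHz.
10 MHz ≤ fs/2 = 16.8 MHz, appears at 10 MHz.
57.2 MHz and 110.8 MHz both map to 10 MHz.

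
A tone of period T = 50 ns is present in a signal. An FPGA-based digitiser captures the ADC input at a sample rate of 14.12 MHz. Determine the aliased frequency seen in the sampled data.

5.88 MHz

T = 50 ns → f = 1/T = 20 MHz.
20 MHz mod fs = 5.88 MHz.
5.88 MHz ≤ fs/2 = 7.06 MHz, appears at 5.88 MHz.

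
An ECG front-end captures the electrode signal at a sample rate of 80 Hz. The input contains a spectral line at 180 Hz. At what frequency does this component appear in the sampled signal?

20 Hz

180 Hz mod fs = 20 Hz.
20 Hz ≤ fs/2 = 40 Hz, appears at 20 Hz.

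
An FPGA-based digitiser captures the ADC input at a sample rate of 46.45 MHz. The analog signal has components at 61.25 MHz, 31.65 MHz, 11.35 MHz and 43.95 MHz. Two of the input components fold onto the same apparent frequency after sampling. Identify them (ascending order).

fs/2 = 23.225 MHz.
61.25 MHz mod fs = 14.8 MHz.
14.8 MHz ≤ fs/2 = 23.225 MHz, appears at 14.8 MHz.
31.65 MHz > fs/2 = 23.225 MHz, folds to fs − 31.65 MHz = 14.8 MHz.
11.35 MHz ≤ fs/2 = 23.225 MHz, passes unchanged.
43.95 MHz > fs/2 = 23.225 MHz, folds to fs − 43.95 MHz = 2.5 MHz.
31.65 MHz and 61.25 MHz both map to 14.8 MHz.

31.65 MHz, 61.25 MHz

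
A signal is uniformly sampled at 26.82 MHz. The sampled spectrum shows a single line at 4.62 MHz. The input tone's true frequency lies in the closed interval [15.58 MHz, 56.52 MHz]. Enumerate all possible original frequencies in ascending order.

Frequencies that alias to 4.62 MHz are k·fs ± 4.62 MHz for integer k ≥ 0.
k=0: 4.62 MHz.
k=1: 22.2 MHz, 31.44 MHz.
k=2: 49.02 MHz, 58.26 MHz.
k=3: 75.84 MHz, 85.08 MHz.
Within [15.58 MHz, 56.52 MHz]: 22.2 MHz, 31.44 MHz, 49.02 MHz.

22.2 MHz, 31.44 MHz, 49.02 MHz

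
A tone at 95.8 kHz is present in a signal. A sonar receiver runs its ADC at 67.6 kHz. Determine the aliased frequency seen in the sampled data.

95.8 kHz mod fs = 28.2 kHz.
28.2 kHz ≤ fs/2 = 33.8 kHz, appears at 28.2 kHz.

28.2 kHz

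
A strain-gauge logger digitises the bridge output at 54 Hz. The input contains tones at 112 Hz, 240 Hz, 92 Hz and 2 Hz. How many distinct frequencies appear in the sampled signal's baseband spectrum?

4

fs/2 = 27 Hz.
112 Hz mod fs = 4 Hz.
4 Hz ≤ fs/2 = 27 Hz, appears at 4 Hz.
240 Hz mod fs = 24 Hz.
24 Hz ≤ fs/2 = 27 Hz, appears at 24 Hz.
92 Hz mod fs = 38 Hz.
38 Hz > fs/2 = 27 Hz, folds to fs − 38 Hz = 16 Hz.
2 Hz ≤ fs/2 = 27 Hz, passes unchanged.
Distinct values: {2 Hz, 4 Hz, 16 Hz, 24 Hz} → 4.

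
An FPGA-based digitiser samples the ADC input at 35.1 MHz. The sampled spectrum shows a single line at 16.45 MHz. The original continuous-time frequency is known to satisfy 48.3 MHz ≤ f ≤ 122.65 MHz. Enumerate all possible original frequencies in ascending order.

51.55 MHz, 53.75 MHz, 86.65 MHz, 88.85 MHz, 121.75 MHz

Frequencies that alias to 16.45 MHz are k·fs ± 16.45 MHz for integer k ≥ 0.
k=0: 16.45 MHz.
k=1: 18.65 MHz, 51.55 MHz.
k=2: 53.75 MHz, 86.65 MHz.
k=3: 88.85 MHz, 121.75 MHz.
k=4: 123.95 MHz, 156.85 MHz.
Within [48.3 MHz, 122.65 MHz]: 51.55 MHz, 53.75 MHz, 86.65 MHz, 88.85 MHz, 121.75 MHz.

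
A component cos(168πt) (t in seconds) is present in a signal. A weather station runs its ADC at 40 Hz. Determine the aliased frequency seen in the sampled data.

ω = 168π rad/s → f = ω/(2π) = 84 Hz.
84 Hz mod fs = 4 Hz.
4 Hz ≤ fs/2 = 20 Hz, appears at 4 Hz.

4 Hz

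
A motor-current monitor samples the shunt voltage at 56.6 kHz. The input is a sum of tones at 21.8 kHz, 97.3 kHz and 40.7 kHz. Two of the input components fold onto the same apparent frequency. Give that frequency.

15.9 kHz

fs/2 = 28.3 kHz.
21.8 kHz ≤ fs/2 = 28.3 kHz, passes unchanged.
97.3 kHz mod fs = 40.7 kHz.
40.7 kHz > fs/2 = 28.3 kHz, folds to fs − 40.7 kHz = 15.9 kHz.
40.7 kHz > fs/2 = 28.3 kHz, folds to fs − 40.7 kHz = 15.9 kHz.
40.7 kHz and 97.3 kHz both map to 15.9 kHz.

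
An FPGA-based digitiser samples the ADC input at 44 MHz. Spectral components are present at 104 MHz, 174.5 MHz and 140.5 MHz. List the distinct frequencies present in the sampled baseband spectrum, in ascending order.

1.5 MHz, 8.5 MHz, 16 MHz

fs/2 = 22 MHz.
104 MHz mod fs = 16 MHz.
16 MHz ≤ fs/2 = 22 MHz, appears at 16 MHz.
174.5 MHz mod fs = 42.5 MHz.
42.5 MHz > fs/2 = 22 MHz, folds to fs − 42.5 MHz = 1.5 MHz.
140.5 MHz mod fs = 8.5 MHz.
8.5 MHz ≤ fs/2 = 22 MHz, appears at 8.5 MHz.
Distinct values: {1.5 MHz, 8.5 MHz, 16 MHz}.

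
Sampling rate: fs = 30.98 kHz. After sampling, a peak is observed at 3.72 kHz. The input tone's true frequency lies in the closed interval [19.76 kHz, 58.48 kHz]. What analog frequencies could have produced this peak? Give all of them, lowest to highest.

Frequencies that alias to 3.72 kHz are k·fs ± 3.72 kHz for integer k ≥ 0.
k=0: 3.72 kHz.
k=1: 27.26 kHz, 34.7 kHz.
k=2: 58.24 kHz, 65.68 kHz.
k=3: 89.22 kHz, 96.66 kHz.
Within [19.76 kHz, 58.48 kHz]: 27.26 kHz, 34.7 kHz, 58.24 kHz.

27.26 kHz, 34.7 kHz, 58.24 kHz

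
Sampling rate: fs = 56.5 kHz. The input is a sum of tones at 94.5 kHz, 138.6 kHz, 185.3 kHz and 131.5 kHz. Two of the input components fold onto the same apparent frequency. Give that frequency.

fs/2 = 28.25 kHz.
94.5 kHz mod fs = 38 kHz.
38 kHz > fs/2 = 28.25 kHz, folds to fs − 38 kHz = 18.5 kHz.
138.6 kHz mod fs = 25.6 kHz.
25.6 kHz ≤ fs/2 = 28.25 kHz, appears at 25.6 kHz.
185.3 kHz mod fs = 15.8 kHz.
15.8 kHz ≤ fs/2 = 28.25 kHz, appears at 15.8 kHz.
131.5 kHz mod fs = 18.5 kHz.
18.5 kHz ≤ fs/2 = 28.25 kHz, appears at 18.5 kHz.
94.5 kHz and 131.5 kHz both map to 18.5 kHz.

18.5 kHz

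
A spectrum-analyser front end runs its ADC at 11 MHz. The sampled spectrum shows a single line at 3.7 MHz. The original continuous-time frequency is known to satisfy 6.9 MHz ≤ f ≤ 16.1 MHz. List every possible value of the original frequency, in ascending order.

Frequencies that alias to 3.7 MHz are k·fs ± 3.7 MHz for integer k ≥ 0.
k=0: 3.7 MHz.
k=1: 7.3 MHz, 14.7 MHz.
k=2: 18.3 MHz, 25.7 MHz.
Within [6.9 MHz, 16.1 MHz]: 7.3 MHz, 14.7 MHz.

7.3 MHz, 14.7 MHz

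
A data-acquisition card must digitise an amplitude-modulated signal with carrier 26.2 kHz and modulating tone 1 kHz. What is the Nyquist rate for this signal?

54.4 kHz

AM sidebands sit at fc ± fm = 25.2 kHz and 27.2 kHz.
Highest-frequency component: 27.2 kHz.
Nyquist rate = 2 × 27.2 kHz = 54.4 kHz.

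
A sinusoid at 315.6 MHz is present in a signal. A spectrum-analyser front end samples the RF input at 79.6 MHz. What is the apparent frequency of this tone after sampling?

2.8 MHz

315.6 MHz mod fs = 76.8 MHz.
76.8 MHz > fs/2 = 39.8 MHz, folds to fs − 76.8 MHz = 2.8 MHz.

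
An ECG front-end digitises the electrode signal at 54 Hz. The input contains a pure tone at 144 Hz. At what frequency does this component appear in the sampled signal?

18 Hz

144 Hz mod fs = 36 Hz.
36 Hz > fs/2 = 27 Hz, folds to fs − 36 Hz = 18 Hz.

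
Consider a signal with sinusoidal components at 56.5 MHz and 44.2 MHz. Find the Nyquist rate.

Highest-frequency component: 56.5 MHz.
Nyquist rate = 2 × 56.5 MHz = 113 MHz.

113 MHz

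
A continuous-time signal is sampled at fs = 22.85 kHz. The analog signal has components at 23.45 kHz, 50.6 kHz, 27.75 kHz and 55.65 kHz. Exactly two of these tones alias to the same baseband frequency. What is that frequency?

4.9 kHz

fs/2 = 11.425 kHz.
23.45 kHz mod fs = 0.6 kHz.
0.6 kHz ≤ fs/2 = 11.425 kHz, appears at 0.6 kHz.
50.6 kHz mod fs = 4.9 kHz.
4.9 kHz ≤ fs/2 = 11.425 kHz, appears at 4.9 kHz.
27.75 kHz mod fs = 4.9 kHz.
4.9 kHz ≤ fs/2 = 11.425 kHz, appears at 4.9 kHz.
55.65 kHz mod fs = 9.95 kHz.
9.95 kHz ≤ fs/2 = 11.425 kHz, appears at 9.95 kHz.
27.75 kHz and 50.6 kHz both map to 4.9 kHz.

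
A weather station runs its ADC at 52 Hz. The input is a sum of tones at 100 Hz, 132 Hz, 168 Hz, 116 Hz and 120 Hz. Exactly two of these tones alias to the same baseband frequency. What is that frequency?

fs/2 = 26 Hz.
100 Hz mod fs = 48 Hz.
48 Hz > fs/2 = 26 Hz, folds to fs − 48 Hz = 4 Hz.
132 Hz mod fs = 28 Hz.
28 Hz > fs/2 = 26 Hz, folds to fs − 28 Hz = 24 Hz.
168 Hz mod fs = 12 Hz.
12 Hz ≤ fs/2 = 26 Hz, appears at 12 Hz.
116 Hz mod fs = 12 Hz.
12 Hz ≤ fs/2 = 26 Hz, appears at 12 Hz.
120 Hz mod fs = 16 Hz.
16 Hz ≤ fs/2 = 26 Hz, appears at 16 Hz.
116 Hz and 168 Hz both map to 12 Hz.

12 Hz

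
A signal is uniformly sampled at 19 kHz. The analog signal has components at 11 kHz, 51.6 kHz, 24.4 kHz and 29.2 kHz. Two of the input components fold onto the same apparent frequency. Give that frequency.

5.4 kHz

fs/2 = 9.5 kHz.
11 kHz > fs/2 = 9.5 kHz, folds to fs − 11 kHz = 8 kHz.
51.6 kHz mod fs = 13.6 kHz.
13.6 kHz > fs/2 = 9.5 kHz, folds to fs − 13.6 kHz = 5.4 kHz.
24.4 kHz mod fs = 5.4 kHz.
5.4 kHz ≤ fs/2 = 9.5 kHz, appears at 5.4 kHz.
29.2 kHz mod fs = 10.2 kHz.
10.2 kHz > fs/2 = 9.5 kHz, folds to fs − 10.2 kHz = 8.8 kHz.
24.4 kHz and 51.6 kHz both map to 5.4 kHz.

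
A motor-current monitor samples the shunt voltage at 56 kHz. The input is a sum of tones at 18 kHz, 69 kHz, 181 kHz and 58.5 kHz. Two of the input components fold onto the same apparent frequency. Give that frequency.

fs/2 = 28 kHz.
18 kHz ≤ fs/2 = 28 kHz, passes unchanged.
69 kHz mod fs = 13 kHz.
13 kHz ≤ fs/2 = 28 kHz, appears at 13 kHz.
181 kHz mod fs = 13 kHz.
13 kHz ≤ fs/2 = 28 kHz, appears at 13 kHz.
58.5 kHz mod fs = 2.5 kHz.
2.5 kHz ≤ fs/2 = 28 kHz, appears at 2.5 kHz.
69 kHz and 181 kHz both map to 13 kHz.

13 kHz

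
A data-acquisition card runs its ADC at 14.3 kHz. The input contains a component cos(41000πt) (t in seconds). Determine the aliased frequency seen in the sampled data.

ω = 41000π rad/s → f = ω/(2π) = 20500 Hz = 20.5 kHz.
20.5 kHz mod fs = 6.2 kHz.
6.2 kHz ≤ fs/2 = 7.15 kHz, appears at 6.2 kHz.

6.2 kHz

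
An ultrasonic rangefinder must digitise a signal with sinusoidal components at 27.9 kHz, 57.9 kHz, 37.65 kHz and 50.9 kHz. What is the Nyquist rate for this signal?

Highest-frequency component: 57.9 kHz.
Nyquist rate = 2 × 57.9 kHz = 115.8 kHz.

115.8 kHz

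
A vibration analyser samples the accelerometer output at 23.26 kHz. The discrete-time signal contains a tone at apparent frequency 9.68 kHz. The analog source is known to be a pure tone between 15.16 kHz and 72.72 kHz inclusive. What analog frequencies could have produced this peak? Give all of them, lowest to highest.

Frequencies that alias to 9.68 kHz are k·fs ± 9.68 kHz for integer k ≥ 0.
k=0: 9.68 kHz.
k=1: 13.58 kHz, 32.94 kHz.
k=2: 36.84 kHz, 56.2 kHz.
k=3: 60.1 kHz, 79.46 kHz.
k=4: 83.36 kHz, 102.72 kHz.
Within [15.16 kHz, 72.72 kHz]: 32.94 kHz, 36.84 kHz, 56.2 kHz, 60.1 kHz.

32.94 kHz, 36.84 kHz, 56.2 kHz, 60.1 kHz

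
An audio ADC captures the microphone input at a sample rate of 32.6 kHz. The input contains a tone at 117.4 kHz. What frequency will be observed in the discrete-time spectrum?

13 kHz

117.4 kHz mod fs = 19.6 kHz.
19.6 kHz > fs/2 = 16.3 kHz, folds to fs − 19.6 kHz = 13 kHz.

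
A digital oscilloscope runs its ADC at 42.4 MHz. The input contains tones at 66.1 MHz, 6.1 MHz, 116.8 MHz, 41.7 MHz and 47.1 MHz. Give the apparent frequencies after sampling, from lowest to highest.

0.7 MHz, 4.7 MHz, 6.1 MHz, 10.4 MHz, 18.7 MHz

fs/2 = 21.2 MHz.
66.1 MHz mod fs = 23.7 MHz.
23.7 MHz > fs/2 = 21.2 MHz, folds to fs − 23.7 MHz = 18.7 MHz.
6.1 MHz ≤ fs/2 = 21.2 MHz, passes unchanged.
116.8 MHz mod fs = 32 MHz.
32 MHz > fs/2 = 21.2 MHz, folds to fs − 32 MHz = 10.4 MHz.
41.7 MHz > fs/2 = 21.2 MHz, folds to fs − 41.7 MHz = 0.7 MHz.
47.1 MHz mod fs = 4.7 MHz.
4.7 MHz ≤ fs/2 = 21.2 MHz, appears at 4.7 MHz.
Distinct values: {0.7 MHz, 4.7 MHz, 6.1 MHz, 10.4 MHz, 18.7 MHz}.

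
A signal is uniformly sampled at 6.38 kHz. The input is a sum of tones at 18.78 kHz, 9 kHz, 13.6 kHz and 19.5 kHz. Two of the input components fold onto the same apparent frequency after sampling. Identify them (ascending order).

fs/2 = 3.19 kHz.
18.78 kHz mod fs = 6.02 kHz.
6.02 kHz > fs/2 = 3.19 kHz, folds to fs − 6.02 kHz = 0.36 kHz.
9 kHz mod fs = 2.62 kHz.
2.62 kHz ≤ fs/2 = 3.19 kHz, appears at 2.62 kHz.
13.6 kHz mod fs = 0.84 kHz.
0.84 kHz ≤ fs/2 = 3.19 kHz, appears at 0.84 kHz.
19.5 kHz mod fs = 0.36 kHz.
0.36 kHz ≤ fs/2 = 3.19 kHz, appears at 0.36 kHz.
18.78 kHz and 19.5 kHz both map to 0.36 kHz.

18.78 kHz, 19.5 kHz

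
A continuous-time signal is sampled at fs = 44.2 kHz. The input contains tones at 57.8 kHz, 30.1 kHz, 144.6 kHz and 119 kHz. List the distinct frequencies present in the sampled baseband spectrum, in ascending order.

12 kHz, 13.6 kHz, 14.1 kHz

fs/2 = 22.1 kHz.
57.8 kHz mod fs = 13.6 kHz.
13.6 kHz ≤ fs/2 = 22.1 kHz, appears at 13.6 kHz.
30.1 kHz > fs/2 = 22.1 kHz, folds to fs − 30.1 kHz = 14.1 kHz.
144.6 kHz mod fs = 12 kHz.
12 kHz ≤ fs/2 = 22.1 kHz, appears at 12 kHz.
119 kHz mod fs = 30.6 kHz.
30.6 kHz > fs/2 = 22.1 kHz, folds to fs − 30.6 kHz = 13.6 kHz.
Distinct values: {12 kHz, 13.6 kHz, 14.1 kHz}.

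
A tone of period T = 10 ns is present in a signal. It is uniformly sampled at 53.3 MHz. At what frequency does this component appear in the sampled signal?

T = 10 ns → f = 1/T = 100 MHz.
100 MHz mod fs = 46.7 MHz.
46.7 MHz > fs/2 = 26.65 MHz, folds to fs − 46.7 MHz = 6.6 MHz.

6.6 MHz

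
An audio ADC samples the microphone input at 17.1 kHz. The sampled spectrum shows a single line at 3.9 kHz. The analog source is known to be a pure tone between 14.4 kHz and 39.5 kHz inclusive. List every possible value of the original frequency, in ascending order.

Frequencies that alias to 3.9 kHz are k·fs ± 3.9 kHz for integer k ≥ 0.
k=0: 3.9 kHz.
k=1: 13.2 kHz, 21 kHz.
k=2: 30.3 kHz, 38.1 kHz.
k=3: 47.4 kHz, 55.2 kHz.
Within [14.4 kHz, 39.5 kHz]: 21 kHz, 30.3 kHz, 38.1 kHz.

21 kHz, 30.3 kHz, 38.1 kHz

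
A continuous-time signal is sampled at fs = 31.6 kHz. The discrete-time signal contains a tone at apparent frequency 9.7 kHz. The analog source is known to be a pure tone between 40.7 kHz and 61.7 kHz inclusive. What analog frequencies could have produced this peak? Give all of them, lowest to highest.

41.3 kHz, 53.5 kHz

Frequencies that alias to 9.7 kHz are k·fs ± 9.7 kHz for integer k ≥ 0.
k=0: 9.7 kHz.
k=1: 21.9 kHz, 41.3 kHz.
k=2: 53.5 kHz, 72.9 kHz.
k=3: 85.1 kHz, 104.5 kHz.
Within [40.7 kHz, 61.7 kHz]: 41.3 kHz, 53.5 kHz.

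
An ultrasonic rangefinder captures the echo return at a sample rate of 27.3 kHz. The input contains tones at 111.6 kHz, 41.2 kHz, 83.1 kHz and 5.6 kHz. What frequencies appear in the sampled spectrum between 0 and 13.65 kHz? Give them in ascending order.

1.2 kHz, 2.4 kHz, 5.6 kHz, 13.4 kHz

fs/2 = 13.65 kHz.
111.6 kHz mod fs = 2.4 kHz.
2.4 kHz ≤ fs/2 = 13.65 kHz, appears at 2.4 kHz.
41.2 kHz mod fs = 13.9 kHz.
13.9 kHz > fs/2 = 13.65 kHz, folds to fs − 13.9 kHz = 13.4 kHz.
83.1 kHz mod fs = 1.2 kHz.
1.2 kHz ≤ fs/2 = 13.65 kHz, appears at 1.2 kHz.
5.6 kHz ≤ fs/2 = 13.65 kHz, passes unchanged.
Distinct values: {1.2 kHz, 2.4 kHz, 5.6 kHz, 13.4 kHz}.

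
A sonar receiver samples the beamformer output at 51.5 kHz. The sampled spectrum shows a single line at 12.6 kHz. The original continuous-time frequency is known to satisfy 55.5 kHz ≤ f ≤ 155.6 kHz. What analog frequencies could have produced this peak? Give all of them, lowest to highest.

Frequencies that alias to 12.6 kHz are k·fs ± 12.6 kHz for integer k ≥ 0.
k=0: 12.6 kHz.
k=1: 38.9 kHz, 64.1 kHz.
k=2: 90.4 kHz, 115.6 kHz.
k=3: 141.9 kHz, 167.1 kHz.
k=4: 193.4 kHz, 218.6 kHz.
Within [55.5 kHz, 155.6 kHz]: 64.1 kHz, 90.4 kHz, 115.6 kHz, 141.9 kHz.

64.1 kHz, 90.4 kHz, 115.6 kHz, 141.9 kHz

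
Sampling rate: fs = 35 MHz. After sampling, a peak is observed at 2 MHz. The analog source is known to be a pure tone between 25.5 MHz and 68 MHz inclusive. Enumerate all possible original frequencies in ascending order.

33 MHz, 37 MHz, 68 MHz

Frequencies that alias to 2 MHz are k·fs ± 2 MHz for integer k ≥ 0.
k=0: 2 MHz.
k=1: 33 MHz, 37 MHz.
k=2: 68 MHz, 72 MHz.
k=3: 103 MHz, 107 MHz.
Within [25.5 MHz, 68 MHz]: 33 MHz, 37 MHz, 68 MHz.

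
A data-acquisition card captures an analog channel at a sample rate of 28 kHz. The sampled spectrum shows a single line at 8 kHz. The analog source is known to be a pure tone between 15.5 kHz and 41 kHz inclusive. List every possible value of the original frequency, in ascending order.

Frequencies that alias to 8 kHz are k·fs ± 8 kHz for integer k ≥ 0.
k=0: 8 kHz.
k=1: 20 kHz, 36 kHz.
k=2: 48 kHz, 64 kHz.
Within [15.5 kHz, 41 kHz]: 20 kHz, 36 kHz.

20 kHz, 36 kHz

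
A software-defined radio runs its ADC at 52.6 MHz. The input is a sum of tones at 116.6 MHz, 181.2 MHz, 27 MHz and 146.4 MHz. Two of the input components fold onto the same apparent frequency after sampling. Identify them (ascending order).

fs/2 = 26.3 MHz.
116.6 MHz mod fs = 11.4 MHz.
11.4 MHz ≤ fs/2 = 26.3 MHz, appears at 11.4 MHz.
181.2 MHz mod fs = 23.4 MHz.
23.4 MHz ≤ fs/2 = 26.3 MHz, appears at 23.4 MHz.
27 MHz > fs/2 = 26.3 MHz, folds to fs − 27 MHz = 25.6 MHz.
146.4 MHz mod fs = 41.2 MHz.
41.2 MHz > fs/2 = 26.3 MHz, folds to fs − 41.2 MHz = 11.4 MHz.
116.6 MHz and 146.4 MHz both map to 11.4 MHz.

116.6 MHz, 146.4 MHz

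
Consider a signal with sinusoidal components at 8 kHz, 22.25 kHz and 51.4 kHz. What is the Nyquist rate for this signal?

102.8 kHz

Highest-frequency component: 51.4 kHz.
Nyquist rate = 2 × 51.4 kHz = 102.8 kHz.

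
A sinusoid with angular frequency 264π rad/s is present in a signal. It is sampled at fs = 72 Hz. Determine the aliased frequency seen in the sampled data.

12 Hz

ω = 264π rad/s → f = ω/(2π) = 132 Hz.
132 Hz mod fs = 60 Hz.
60 Hz > fs/2 = 36 Hz, folds to fs − 60 Hz = 12 Hz.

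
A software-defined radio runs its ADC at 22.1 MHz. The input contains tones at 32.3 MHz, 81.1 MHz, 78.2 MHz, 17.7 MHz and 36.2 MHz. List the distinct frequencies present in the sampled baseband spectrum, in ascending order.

fs/2 = 11.05 MHz.
32.3 MHz mod fs = 10.2 MHz.
10.2 MHz ≤ fs/2 = 11.05 MHz, appears at 10.2 MHz.
81.1 MHz mod fs = 14.8 MHz.
14.8 MHz > fs/2 = 11.05 MHz, folds to fs − 14.8 MHz = 7.3 MHz.
78.2 MHz mod fs = 11.9 MHz.
11.9 MHz > fs/2 = 11.05 MHz, folds to fs − 11.9 MHz = 10.2 MHz.
17.7 MHz > fs/2 = 11.05 MHz, folds to fs − 17.7 MHz = 4.4 MHz.
36.2 MHz mod fs = 14.1 MHz.
14.1 MHz > fs/2 = 11.05 MHz, folds to fs − 14.1 MHz = 8 MHz.
Distinct values: {4.4 MHz, 7.3 MHz, 8 MHz, 10.2 MHz}.

4.4 MHz, 7.3 MHz, 8 MHz, 10.2 MHz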